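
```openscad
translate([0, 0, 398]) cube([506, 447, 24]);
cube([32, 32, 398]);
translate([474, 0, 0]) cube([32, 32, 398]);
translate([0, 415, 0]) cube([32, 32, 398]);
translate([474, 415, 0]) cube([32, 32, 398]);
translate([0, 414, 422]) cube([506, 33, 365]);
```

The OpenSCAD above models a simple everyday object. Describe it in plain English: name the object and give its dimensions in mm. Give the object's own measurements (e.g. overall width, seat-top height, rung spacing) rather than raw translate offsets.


A chair. The seat is a 506×447×24 mm slab with its top at z = 422 mm, on four 32×32 mm corner legs (flush with the seat edges, standing on z = 0). A flat backrest 33 mm thick, 365 mm tall, spans the full seat width and rises from the seat top along its +y edge, rear face flush with the rear of the seat.


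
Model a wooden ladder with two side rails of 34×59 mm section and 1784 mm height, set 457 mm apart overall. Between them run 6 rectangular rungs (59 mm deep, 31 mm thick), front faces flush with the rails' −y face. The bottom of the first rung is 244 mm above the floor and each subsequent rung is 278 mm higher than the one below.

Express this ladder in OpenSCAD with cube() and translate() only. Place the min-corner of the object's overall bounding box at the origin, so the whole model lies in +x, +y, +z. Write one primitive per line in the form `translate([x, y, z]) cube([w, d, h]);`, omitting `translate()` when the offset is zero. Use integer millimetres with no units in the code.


cube([34, 59, 1784]);
translate([423, 0, 0]) cube([34, 59, 1784]);
translate([34, 0, 244]) cube([389, 59, 31]);
translate([34, 0, 522]) cube([389, 59, 31]);
translate([34, 0, 800]) cube([389, 59, 31]);
translate([34, 0, 1078]) cube([389, 59, 31]);
translate([34, 0, 1356]) cube([389, 59, 31]);
translate([34, 0, 1634]) cube([389, 59, 31]);


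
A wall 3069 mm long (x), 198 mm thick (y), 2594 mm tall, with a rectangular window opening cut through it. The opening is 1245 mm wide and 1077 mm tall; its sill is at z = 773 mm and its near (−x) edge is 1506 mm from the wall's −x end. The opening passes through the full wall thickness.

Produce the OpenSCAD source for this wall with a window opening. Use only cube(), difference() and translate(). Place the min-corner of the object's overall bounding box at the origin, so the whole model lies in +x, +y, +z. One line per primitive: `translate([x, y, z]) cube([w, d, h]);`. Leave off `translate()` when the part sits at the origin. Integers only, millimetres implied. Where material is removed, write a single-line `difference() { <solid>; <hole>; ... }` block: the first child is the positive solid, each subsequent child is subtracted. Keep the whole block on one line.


difference() { cube([3069, 198, 2594]); translate([1506, 0, 773]) cube([1245, 198, 1077]); }


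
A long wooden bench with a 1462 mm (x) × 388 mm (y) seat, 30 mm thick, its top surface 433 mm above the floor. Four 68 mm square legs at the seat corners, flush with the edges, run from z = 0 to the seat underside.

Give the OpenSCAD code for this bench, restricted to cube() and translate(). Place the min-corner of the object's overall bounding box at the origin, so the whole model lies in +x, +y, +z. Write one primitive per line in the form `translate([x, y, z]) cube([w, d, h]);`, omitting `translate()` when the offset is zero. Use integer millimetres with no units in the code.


translate([0, 0, 403]) cube([1462, 388, 30]);
cube([68, 68, 403]);
translate([0, 320, 0]) cube([68, 68, 403]);
translate([1394, 0, 0]) cube([68, 68, 403]);
translate([1394, 320, 0]) cube([68, 68, 403]);


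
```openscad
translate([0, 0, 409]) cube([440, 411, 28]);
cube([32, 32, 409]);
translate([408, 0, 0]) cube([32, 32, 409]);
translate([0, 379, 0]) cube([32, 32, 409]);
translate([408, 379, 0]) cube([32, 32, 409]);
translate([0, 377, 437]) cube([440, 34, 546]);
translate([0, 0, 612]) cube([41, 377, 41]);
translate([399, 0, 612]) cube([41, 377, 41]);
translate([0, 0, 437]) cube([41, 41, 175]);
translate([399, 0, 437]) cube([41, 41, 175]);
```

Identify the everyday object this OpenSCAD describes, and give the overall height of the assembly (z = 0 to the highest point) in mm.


A chair. The overall height is 983 mm.

A slab on four corner posts with a tall panel at the back — a chair. The seat slab sits at z = 409 with thickness 28, and the 546 mm backrest starts at the seat top, so the overall height is 409 + 28 + 546 = 983 mm.


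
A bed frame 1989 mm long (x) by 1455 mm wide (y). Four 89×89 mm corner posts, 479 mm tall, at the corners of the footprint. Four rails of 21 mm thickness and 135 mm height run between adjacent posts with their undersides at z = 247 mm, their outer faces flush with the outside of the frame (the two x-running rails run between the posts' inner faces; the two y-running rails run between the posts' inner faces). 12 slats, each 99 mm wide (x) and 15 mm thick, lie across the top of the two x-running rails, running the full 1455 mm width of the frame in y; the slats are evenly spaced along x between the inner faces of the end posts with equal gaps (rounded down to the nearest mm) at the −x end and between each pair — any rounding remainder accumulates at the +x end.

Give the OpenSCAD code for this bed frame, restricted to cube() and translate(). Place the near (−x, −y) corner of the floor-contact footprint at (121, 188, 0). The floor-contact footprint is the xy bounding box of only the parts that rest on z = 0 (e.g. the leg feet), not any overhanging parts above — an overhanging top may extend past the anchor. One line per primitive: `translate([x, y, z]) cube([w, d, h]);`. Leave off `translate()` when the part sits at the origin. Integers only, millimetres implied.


translate([121, 188, 0]) cube([89, 89, 479]);
translate([121, 1554, 0]) cube([89, 89, 479]);
translate([2021, 188, 0]) cube([89, 89, 479]);
translate([2021, 1554, 0]) cube([89, 89, 479]);
translate([210, 188, 247]) cube([1811, 21, 135]);
translate([210, 1622, 247]) cube([1811, 21, 135]);
translate([121, 277, 247]) cube([21, 1277, 135]);
translate([2089, 277, 247]) cube([21, 1277, 135]);
translate([257, 188, 382]) cube([99, 1455, 15]);
translate([403, 188, 382]) cube([99, 1455, 15]);
translate([549, 188, 382]) cube([99, 1455, 15]);
translate([695, 188, 382]) cube([99, 1455, 15]);
translate([841, 188, 382]) cube([99, 1455, 15]);
translate([987, 188, 382]) cube([99, 1455, 15]);
translate([1133, 188, 382]) cube([99, 1455, 15]);
translate([1279, 188, 382]) cube([99, 1455, 15]);
translate([1425, 188, 382]) cube([99, 1455, 15]);
translate([1571, 188, 382]) cube([99, 1455, 15]);
translate([1717, 188, 382]) cube([99, 1455, 15]);
translate([1863, 188, 382]) cube([99, 1455, 15]);


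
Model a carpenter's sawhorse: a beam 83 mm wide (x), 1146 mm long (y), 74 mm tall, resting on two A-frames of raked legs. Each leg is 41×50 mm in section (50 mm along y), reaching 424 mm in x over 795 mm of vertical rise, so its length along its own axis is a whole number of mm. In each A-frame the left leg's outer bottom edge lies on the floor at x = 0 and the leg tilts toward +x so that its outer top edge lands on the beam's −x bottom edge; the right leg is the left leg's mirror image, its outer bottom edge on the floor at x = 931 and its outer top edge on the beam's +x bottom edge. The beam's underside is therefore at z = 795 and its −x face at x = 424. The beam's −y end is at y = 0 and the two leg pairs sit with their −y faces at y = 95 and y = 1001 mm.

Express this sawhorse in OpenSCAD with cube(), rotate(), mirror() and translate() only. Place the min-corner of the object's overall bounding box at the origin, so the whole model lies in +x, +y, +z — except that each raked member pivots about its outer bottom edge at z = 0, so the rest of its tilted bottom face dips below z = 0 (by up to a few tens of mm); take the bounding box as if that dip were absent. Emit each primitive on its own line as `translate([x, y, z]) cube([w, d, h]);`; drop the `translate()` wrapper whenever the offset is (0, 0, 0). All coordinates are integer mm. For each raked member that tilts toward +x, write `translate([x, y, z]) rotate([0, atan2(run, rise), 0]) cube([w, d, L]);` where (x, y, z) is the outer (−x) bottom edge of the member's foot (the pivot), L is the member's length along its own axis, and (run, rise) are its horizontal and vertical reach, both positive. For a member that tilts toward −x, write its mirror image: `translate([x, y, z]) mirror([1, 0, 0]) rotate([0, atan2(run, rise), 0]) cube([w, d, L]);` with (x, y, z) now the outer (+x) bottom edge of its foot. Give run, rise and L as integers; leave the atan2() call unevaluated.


translate([424, 0, 795]) cube([83, 1146, 74]);
translate([0, 95, 0]) rotate([0, atan2(424, 795), 0]) cube([41, 50, 901]);
translate([931, 95, 0]) mirror([1, 0, 0]) rotate([0, atan2(424, 795), 0]) cube([41, 50, 901]);
translate([0, 1001, 0]) rotate([0, atan2(424, 795), 0]) cube([41, 50, 901]);
translate([931, 1001, 0]) mirror([1, 0, 0]) rotate([0, atan2(424, 795), 0]) cube([41, 50, 901]);


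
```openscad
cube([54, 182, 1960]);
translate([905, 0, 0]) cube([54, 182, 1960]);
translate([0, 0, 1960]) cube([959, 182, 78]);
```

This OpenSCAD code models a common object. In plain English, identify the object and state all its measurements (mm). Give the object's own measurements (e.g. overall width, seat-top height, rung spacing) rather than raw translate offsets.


A door frame. The clear opening is 851 mm wide and 1960 mm high. Two 54 mm wide jambs, 182 mm deep, stand either side of the opening from the floor to the top of the opening. A 78 mm thick head sits across the top of both jambs, spanning the full outside width of the frame.


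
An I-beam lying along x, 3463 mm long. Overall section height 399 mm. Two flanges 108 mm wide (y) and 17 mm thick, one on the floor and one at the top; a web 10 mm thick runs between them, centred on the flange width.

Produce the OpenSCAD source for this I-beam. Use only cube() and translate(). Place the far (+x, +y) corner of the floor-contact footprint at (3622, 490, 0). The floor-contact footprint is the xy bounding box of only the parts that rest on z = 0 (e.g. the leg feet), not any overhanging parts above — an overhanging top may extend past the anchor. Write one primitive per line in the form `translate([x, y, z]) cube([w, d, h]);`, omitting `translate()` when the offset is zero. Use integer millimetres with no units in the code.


translate([159, 382, 0]) cube([3463, 108, 17]);
translate([159, 431, 17]) cube([3463, 10, 365]);
translate([159, 382, 382]) cube([3463, 108, 17]);


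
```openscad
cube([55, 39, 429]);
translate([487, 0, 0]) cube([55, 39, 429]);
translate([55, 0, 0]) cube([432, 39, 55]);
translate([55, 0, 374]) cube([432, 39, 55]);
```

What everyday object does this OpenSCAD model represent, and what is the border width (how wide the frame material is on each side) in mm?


A picture frame. The border width is 55 mm.

Four thin pieces enclosing a rectangular opening — a picture frame. The two full-height stiles are 429 mm tall; the top rail sits at z = 374 and is 55 mm tall, so the border above the opening is 429 − 374 = 55 mm, matching the stile x-width.


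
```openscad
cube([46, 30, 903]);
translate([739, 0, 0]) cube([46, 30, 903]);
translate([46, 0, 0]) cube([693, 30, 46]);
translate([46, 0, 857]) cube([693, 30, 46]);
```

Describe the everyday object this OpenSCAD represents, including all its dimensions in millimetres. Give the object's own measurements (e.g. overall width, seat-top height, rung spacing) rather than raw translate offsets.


A rectangular picture frame lying in the x–z plane (depth along y). The opening is 693 mm wide (x) by 811 mm tall (z), surrounded by a border 46 mm wide on all four sides. The frame is 30 mm deep and is made of two full-height vertical stiles with two horizontal rails fitted between them.


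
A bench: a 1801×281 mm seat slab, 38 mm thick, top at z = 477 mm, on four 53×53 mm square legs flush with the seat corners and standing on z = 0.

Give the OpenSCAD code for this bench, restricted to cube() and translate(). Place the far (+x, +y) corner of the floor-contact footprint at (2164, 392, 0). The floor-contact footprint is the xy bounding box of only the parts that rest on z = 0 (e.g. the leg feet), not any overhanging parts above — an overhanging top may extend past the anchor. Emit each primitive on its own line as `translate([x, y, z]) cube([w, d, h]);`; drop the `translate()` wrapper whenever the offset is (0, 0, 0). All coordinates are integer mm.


translate([363, 111, 439]) cube([1801, 281, 38]);
translate([363, 111, 0]) cube([53, 53, 439]);
translate([363, 339, 0]) cube([53, 53, 439]);
translate([2111, 111, 0]) cube([53, 53, 439]);
translate([2111, 339, 0]) cube([53, 53, 439]);


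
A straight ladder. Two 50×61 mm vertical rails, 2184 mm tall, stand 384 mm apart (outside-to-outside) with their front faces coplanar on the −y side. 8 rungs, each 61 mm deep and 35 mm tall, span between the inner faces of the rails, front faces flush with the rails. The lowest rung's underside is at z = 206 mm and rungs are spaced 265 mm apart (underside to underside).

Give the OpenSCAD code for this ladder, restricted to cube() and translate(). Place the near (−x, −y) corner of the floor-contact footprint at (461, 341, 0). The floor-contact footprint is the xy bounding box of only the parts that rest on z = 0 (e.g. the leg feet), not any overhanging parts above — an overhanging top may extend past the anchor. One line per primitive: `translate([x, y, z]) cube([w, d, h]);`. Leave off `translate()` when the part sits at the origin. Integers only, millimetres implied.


translate([461, 341, 0]) cube([50, 61, 2184]);
translate([795, 341, 0]) cube([50, 61, 2184]);
translate([511, 341, 206]) cube([284, 61, 35]);
translate([511, 341, 471]) cube([284, 61, 35]);
translate([511, 341, 736]) cube([284, 61, 35]);
translate([511, 341, 1001]) cube([284, 61, 35]);
translate([511, 341, 1266]) cube([284, 61, 35]);
translate([511, 341, 1531]) cube([284, 61, 35]);
translate([511, 341, 1796]) cube([284, 61, 35]);
translate([511, 341, 2061]) cube([284, 61, 35]);


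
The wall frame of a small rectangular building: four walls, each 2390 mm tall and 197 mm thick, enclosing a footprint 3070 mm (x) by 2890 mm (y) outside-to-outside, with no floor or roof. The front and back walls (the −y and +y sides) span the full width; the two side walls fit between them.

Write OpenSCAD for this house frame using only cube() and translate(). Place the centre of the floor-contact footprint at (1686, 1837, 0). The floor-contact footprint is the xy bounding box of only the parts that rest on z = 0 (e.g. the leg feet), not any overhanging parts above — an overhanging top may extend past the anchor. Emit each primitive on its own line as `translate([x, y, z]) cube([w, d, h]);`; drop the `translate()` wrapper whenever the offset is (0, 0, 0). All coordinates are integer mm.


translate([151, 392, 0]) cube([3070, 197, 2390]);
translate([151, 3085, 0]) cube([3070, 197, 2390]);
translate([151, 589, 0]) cube([197, 2496, 2390]);
translate([3024, 589, 0]) cube([197, 2496, 2390]);


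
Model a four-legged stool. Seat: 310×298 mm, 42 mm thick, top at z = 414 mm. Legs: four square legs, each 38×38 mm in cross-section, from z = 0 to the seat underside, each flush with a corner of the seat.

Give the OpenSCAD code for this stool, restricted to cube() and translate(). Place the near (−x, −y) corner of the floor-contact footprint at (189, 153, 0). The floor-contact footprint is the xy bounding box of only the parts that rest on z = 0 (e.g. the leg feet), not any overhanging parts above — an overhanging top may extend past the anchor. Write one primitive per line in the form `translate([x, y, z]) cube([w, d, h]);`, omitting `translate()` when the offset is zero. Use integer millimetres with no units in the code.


translate([189, 153, 372]) cube([310, 298, 42]);
translate([189, 153, 0]) cube([38, 38, 372]);
translate([461, 153, 0]) cube([38, 38, 372]);
translate([189, 413, 0]) cube([38, 38, 372]);
translate([461, 413, 0]) cube([38, 38, 372]);


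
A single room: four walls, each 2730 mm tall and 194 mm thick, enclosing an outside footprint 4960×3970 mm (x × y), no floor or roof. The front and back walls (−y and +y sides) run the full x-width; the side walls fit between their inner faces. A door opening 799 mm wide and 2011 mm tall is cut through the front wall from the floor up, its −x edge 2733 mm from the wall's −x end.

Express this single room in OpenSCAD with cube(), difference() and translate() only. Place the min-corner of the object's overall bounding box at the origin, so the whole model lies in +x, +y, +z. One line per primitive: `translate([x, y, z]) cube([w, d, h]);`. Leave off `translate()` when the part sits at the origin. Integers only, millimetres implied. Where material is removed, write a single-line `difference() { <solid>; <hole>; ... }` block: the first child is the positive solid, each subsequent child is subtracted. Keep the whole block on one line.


difference() { cube([4960, 194, 2730]); translate([2733, 0, 0]) cube([799, 194, 2011]); }
translate([0, 3776, 0]) cube([4960, 194, 2730]);
translate([0, 194, 0]) cube([194, 3582, 2730]);
translate([4766, 194, 0]) cube([194, 3582, 2730]);


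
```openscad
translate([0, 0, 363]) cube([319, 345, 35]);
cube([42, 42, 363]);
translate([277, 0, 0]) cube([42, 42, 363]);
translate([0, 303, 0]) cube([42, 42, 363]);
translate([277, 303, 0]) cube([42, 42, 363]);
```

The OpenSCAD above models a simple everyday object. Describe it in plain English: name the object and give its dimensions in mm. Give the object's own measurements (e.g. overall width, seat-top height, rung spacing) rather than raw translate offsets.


A simple wooden stool: a rectangular seat 319 mm (x) by 345 mm (y), 35 mm thick, top face at z = 398 mm, on four square legs, each 42×42 mm in cross-section. The legs rest on z = 0, each flush with a corner of the seat.


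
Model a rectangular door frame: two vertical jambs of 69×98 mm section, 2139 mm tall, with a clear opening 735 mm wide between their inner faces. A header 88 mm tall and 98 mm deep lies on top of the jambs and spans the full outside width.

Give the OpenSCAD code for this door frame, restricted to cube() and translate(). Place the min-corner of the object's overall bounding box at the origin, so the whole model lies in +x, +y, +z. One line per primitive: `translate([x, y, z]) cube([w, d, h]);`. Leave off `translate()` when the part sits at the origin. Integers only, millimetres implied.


cube([69, 98, 2139]);
translate([804, 0, 0]) cube([69, 98, 2139]);
translate([0, 0, 2139]) cube([873, 98, 88]);


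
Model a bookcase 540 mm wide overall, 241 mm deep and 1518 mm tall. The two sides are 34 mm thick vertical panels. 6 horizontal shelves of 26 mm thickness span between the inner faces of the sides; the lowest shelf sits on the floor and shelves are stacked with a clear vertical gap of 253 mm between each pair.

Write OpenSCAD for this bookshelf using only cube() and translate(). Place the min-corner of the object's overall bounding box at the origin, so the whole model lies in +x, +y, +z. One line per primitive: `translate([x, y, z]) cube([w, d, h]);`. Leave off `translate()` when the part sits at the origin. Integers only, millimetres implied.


cube([34, 241, 1518]);
translate([506, 0, 0]) cube([34, 241, 1518]);
translate([34, 0, 0]) cube([472, 241, 26]);
translate([34, 0, 279]) cube([472, 241, 26]);
translate([34, 0, 558]) cube([472, 241, 26]);
translate([34, 0, 837]) cube([472, 241, 26]);
translate([34, 0, 1116]) cube([472, 241, 26]);
translate([34, 0, 1395]) cube([472, 241, 26]);


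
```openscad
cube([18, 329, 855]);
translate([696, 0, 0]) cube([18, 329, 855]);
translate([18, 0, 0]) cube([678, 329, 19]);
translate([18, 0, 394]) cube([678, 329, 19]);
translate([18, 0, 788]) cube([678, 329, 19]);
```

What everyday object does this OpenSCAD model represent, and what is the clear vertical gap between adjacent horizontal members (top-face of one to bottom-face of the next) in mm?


A bookshelf. The clear shelf gap is 375 mm.

Two tall side panels with 3 horizontal boards between them — a bookshelf. The first two shelf undersides are at z = 0 and z = 394; with shelf thickness 19, the clear gap is 394 − 0 − 19 = 375 mm.


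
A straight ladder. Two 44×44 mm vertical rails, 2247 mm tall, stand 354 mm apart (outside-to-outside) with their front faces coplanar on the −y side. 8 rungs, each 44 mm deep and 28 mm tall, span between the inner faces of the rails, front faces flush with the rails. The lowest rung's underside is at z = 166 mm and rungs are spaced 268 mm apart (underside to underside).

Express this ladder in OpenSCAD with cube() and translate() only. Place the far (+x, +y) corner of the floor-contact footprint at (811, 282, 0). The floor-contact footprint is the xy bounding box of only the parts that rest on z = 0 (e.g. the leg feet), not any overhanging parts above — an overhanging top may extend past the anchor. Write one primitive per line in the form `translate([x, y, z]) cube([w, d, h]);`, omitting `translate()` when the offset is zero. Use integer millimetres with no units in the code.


translate([457, 238, 0]) cube([44, 44, 2247]);
translate([767, 238, 0]) cube([44, 44, 2247]);
translate([501, 238, 166]) cube([266, 44, 28]);
translate([501, 238, 434]) cube([266, 44, 28]);
translate([501, 238, 702]) cube([266, 44, 28]);
translate([501, 238, 970]) cube([266, 44, 28]);
translate([501, 238, 1238]) cube([266, 44, 28]);
translate([501, 238, 1506]) cube([266, 44, 28]);
translate([501, 238, 1774]) cube([266, 44, 28]);
translate([501, 238, 2042]) cube([266, 44, 28]);


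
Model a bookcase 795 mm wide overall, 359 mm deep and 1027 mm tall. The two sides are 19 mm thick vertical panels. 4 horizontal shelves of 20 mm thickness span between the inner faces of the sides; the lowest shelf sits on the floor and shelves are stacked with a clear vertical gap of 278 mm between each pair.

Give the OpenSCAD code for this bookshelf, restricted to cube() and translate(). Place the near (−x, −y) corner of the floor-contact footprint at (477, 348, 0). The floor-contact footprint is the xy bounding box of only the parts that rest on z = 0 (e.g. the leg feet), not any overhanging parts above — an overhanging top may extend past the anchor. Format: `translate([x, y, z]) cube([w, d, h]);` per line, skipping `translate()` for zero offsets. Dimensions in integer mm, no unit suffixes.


translate([477, 348, 0]) cube([19, 359, 1027]);
translate([1253, 348, 0]) cube([19, 359, 1027]);
translate([496, 348, 0]) cube([757, 359, 20]);
translate([496, 348, 298]) cube([757, 359, 20]);
translate([496, 348, 596]) cube([757, 359, 20]);
translate([496, 348, 894]) cube([757, 359, 20]);


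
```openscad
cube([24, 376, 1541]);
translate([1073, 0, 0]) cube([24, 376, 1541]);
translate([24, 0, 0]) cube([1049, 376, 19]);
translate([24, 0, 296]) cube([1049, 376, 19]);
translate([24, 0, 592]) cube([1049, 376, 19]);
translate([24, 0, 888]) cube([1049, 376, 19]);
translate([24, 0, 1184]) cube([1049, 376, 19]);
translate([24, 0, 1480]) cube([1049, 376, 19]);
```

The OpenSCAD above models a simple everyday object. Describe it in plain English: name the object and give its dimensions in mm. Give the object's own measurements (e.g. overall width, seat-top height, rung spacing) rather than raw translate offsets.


An open bookshelf. Two side panels, each 24 mm thick, 376 mm deep and 1541 mm tall, stand 1097 mm apart (outside-to-outside). Between them sit 6 shelves, each 19 mm thick and 376 mm deep, spanning the full gap between the sides. The bottom shelf rests on the floor (its underside at z = 0) and the clear gap between one shelf's top and the next shelf's underside is 277 mm.


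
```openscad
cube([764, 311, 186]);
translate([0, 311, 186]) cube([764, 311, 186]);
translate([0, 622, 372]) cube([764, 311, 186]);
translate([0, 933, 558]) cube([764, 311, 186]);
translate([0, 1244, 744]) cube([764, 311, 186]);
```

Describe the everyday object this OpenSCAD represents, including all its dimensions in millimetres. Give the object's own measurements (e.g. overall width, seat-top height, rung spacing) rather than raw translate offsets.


A straight staircase of 5 solid steps. Each step is 764 mm wide (x), 311 mm deep (y, the going) and 186 mm tall (the rise). The first step rests on the floor; each subsequent step sits one going further in +y and one rise higher in +z, directly behind and above the previous step with no overlap.


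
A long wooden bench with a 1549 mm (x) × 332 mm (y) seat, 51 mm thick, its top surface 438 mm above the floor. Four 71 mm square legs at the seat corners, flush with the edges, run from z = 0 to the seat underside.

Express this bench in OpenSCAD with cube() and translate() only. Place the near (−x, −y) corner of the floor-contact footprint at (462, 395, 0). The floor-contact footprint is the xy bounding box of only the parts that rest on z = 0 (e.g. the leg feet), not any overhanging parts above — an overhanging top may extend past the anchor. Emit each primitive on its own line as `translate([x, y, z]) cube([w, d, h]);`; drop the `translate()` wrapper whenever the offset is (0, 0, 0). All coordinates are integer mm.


translate([462, 395, 387]) cube([1549, 332, 51]);
translate([462, 395, 0]) cube([71, 71, 387]);
translate([462, 656, 0]) cube([71, 71, 387]);
translate([1940, 395, 0]) cube([71, 71, 387]);
translate([1940, 656, 0]) cube([71, 71, 387]);


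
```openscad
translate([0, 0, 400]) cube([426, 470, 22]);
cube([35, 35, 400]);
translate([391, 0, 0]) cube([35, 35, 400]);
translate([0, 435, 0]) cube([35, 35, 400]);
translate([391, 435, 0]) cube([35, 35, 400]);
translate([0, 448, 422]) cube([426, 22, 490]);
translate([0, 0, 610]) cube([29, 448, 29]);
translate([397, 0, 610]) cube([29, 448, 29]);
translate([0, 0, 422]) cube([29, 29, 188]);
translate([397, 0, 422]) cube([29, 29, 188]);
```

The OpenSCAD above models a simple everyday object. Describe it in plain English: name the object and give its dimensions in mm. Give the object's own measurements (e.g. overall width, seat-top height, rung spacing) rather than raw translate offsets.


A chair. The seat is a 426×470×22 mm slab with its top at z = 422 mm, on four 35×35 mm corner legs (flush with the seat edges, standing on z = 0). A flat backrest 22 mm thick, 490 mm tall, spans the full seat width and rises from the seat top along its +y edge, rear face flush with the rear of the seat. Two armrests of 29×29 mm section run along each side from the seat's front edge to the front of the backrest, top faces 217 mm above the seat top and outer faces flush with the seat's x-edges; a 29×29 mm post under the front of each armrest stands on the seat at the front corner.


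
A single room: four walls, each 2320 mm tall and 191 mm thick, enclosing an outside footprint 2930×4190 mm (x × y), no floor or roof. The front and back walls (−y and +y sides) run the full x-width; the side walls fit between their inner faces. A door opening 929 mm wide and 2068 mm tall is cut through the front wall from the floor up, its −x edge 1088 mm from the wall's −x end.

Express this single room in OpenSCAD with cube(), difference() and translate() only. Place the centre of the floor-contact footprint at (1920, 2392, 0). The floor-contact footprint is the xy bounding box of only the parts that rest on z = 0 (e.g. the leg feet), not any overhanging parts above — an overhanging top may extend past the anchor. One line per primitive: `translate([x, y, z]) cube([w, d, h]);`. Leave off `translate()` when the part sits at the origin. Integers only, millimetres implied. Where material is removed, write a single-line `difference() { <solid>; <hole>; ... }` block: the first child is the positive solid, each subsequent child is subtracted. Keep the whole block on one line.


difference() { translate([455, 297, 0]) cube([2930, 191, 2320]); translate([1543, 297, 0]) cube([929, 191, 2068]); }
translate([455, 4296, 0]) cube([2930, 191, 2320]);
translate([455, 488, 0]) cube([191, 3808, 2320]);
translate([3194, 488, 0]) cube([191, 3808, 2320]);


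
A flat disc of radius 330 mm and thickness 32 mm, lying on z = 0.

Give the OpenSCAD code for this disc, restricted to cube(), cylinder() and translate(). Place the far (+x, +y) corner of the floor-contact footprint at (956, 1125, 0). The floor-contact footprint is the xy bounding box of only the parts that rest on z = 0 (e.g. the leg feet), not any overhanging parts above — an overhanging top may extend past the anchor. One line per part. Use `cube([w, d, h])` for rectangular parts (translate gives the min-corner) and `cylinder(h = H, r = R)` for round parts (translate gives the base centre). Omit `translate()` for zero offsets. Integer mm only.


translate([626, 795, 0]) cylinder(h = 32, r = 330);


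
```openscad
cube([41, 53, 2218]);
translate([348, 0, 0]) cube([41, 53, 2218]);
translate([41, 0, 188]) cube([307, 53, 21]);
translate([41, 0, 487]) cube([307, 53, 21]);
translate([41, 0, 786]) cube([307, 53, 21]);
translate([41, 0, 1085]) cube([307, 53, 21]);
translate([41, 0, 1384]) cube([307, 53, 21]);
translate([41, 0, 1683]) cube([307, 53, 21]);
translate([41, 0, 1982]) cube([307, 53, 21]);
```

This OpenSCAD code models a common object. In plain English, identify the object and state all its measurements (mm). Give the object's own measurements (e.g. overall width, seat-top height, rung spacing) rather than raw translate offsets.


A straight ladder. Two 41×53 mm vertical rails, 2218 mm tall, stand 389 mm apart (outside-to-outside) with their front faces coplanar on the −y side. 7 rungs, each 53 mm deep and 21 mm tall, span between the inner faces of the rails, front faces flush with the rails. The lowest rung's underside is at z = 188 mm and rungs are spaced 299 mm apart (underside to underside).


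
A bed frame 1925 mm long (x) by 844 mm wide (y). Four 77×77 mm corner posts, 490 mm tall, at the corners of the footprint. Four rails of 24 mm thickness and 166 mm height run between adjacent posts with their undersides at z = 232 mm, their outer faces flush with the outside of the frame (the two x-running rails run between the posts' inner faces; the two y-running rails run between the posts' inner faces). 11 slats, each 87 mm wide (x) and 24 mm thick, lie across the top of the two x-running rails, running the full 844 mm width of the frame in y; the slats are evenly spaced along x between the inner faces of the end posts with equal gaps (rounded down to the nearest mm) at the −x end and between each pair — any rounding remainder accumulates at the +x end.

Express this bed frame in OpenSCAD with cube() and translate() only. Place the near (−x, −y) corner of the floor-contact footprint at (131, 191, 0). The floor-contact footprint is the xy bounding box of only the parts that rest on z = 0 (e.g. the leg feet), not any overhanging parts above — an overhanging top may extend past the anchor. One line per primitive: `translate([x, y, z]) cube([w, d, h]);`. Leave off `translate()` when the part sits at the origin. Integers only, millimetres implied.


translate([131, 191, 0]) cube([77, 77, 490]);
translate([131, 958, 0]) cube([77, 77, 490]);
translate([1979, 191, 0]) cube([77, 77, 490]);
translate([1979, 958, 0]) cube([77, 77, 490]);
translate([208, 191, 232]) cube([1771, 24, 166]);
translate([208, 1011, 232]) cube([1771, 24, 166]);
translate([131, 268, 232]) cube([24, 690, 166]);
translate([2032, 268, 232]) cube([24, 690, 166]);
translate([275, 191, 398]) cube([87, 844, 24]);
translate([429, 191, 398]) cube([87, 844, 24]);
translate([583, 191, 398]) cube([87, 844, 24]);
translate([737, 191, 398]) cube([87, 844, 24]);
translate([891, 191, 398]) cube([87, 844, 24]);
translate([1045, 191, 398]) cube([87, 844, 24]);
translate([1199, 191, 398]) cube([87, 844, 24]);
translate([1353, 191, 398]) cube([87, 844, 24]);
translate([1507, 191, 398]) cube([87, 844, 24]);
translate([1661, 191, 398]) cube([87, 844, 24]);
translate([1815, 191, 398]) cube([87, 844, 24]);


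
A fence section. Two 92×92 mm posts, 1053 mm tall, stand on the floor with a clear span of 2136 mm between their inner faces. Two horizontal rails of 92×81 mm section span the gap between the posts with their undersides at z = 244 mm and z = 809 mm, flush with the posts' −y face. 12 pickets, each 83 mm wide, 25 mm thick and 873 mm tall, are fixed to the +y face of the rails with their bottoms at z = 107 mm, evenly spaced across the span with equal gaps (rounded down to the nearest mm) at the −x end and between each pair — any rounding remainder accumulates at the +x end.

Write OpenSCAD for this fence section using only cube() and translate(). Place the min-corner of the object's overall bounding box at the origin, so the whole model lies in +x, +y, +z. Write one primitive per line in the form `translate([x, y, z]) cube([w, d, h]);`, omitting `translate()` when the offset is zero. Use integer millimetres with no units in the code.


cube([92, 92, 1053]);
translate([2228, 0, 0]) cube([92, 92, 1053]);
translate([92, 0, 244]) cube([2136, 92, 81]);
translate([92, 0, 809]) cube([2136, 92, 81]);
translate([179, 92, 107]) cube([83, 25, 873]);
translate([349, 92, 107]) cube([83, 25, 873]);
translate([519, 92, 107]) cube([83, 25, 873]);
translate([689, 92, 107]) cube([83, 25, 873]);
translate([859, 92, 107]) cube([83, 25, 873]);
translate([1029, 92, 107]) cube([83, 25, 873]);
translate([1199, 92, 107]) cube([83, 25, 873]);
translate([1369, 92, 107]) cube([83, 25, 873]);
translate([1539, 92, 107]) cube([83, 25, 873]);
translate([1709, 92, 107]) cube([83, 25, 873]);
translate([1879, 92, 107]) cube([83, 25, 873]);
translate([2049, 92, 107]) cube([83, 25, 873]);


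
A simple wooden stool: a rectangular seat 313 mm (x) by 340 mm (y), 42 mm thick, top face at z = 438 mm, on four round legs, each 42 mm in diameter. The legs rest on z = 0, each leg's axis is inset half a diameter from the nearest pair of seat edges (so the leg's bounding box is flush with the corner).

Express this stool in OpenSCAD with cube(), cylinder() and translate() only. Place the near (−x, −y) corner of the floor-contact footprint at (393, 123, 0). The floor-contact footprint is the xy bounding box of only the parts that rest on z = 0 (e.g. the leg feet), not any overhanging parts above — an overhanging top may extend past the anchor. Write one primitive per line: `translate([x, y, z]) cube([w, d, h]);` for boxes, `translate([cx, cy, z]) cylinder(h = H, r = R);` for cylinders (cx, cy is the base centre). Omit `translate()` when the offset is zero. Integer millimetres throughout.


translate([393, 123, 396]) cube([313, 340, 42]);
translate([414, 144, 0]) cylinder(h = 396, r = 21);
translate([685, 144, 0]) cylinder(h = 396, r = 21);
translate([414, 442, 0]) cylinder(h = 396, r = 21);
translate([685, 442, 0]) cylinder(h = 396, r = 21);


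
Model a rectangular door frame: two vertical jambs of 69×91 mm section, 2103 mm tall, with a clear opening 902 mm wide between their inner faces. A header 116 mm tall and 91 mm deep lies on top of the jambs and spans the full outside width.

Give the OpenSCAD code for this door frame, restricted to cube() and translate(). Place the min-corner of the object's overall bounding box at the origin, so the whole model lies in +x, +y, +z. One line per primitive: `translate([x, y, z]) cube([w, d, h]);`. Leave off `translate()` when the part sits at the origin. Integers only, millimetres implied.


cube([69, 91, 2103]);
translate([971, 0, 0]) cube([69, 91, 2103]);
translate([0, 0, 2103]) cube([1040, 91, 116]);


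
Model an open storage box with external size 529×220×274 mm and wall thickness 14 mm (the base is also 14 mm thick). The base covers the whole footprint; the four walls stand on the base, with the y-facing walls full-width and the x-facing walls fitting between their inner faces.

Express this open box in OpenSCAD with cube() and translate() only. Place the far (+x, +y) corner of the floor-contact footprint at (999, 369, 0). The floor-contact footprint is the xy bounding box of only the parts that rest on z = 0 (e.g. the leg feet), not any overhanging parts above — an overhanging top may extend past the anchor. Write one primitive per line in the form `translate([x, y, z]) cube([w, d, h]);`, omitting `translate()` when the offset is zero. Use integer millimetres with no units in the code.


translate([470, 149, 0]) cube([529, 220, 14]);
translate([470, 149, 14]) cube([529, 14, 260]);
translate([470, 355, 14]) cube([529, 14, 260]);
translate([470, 163, 14]) cube([14, 192, 260]);
translate([985, 163, 14]) cube([14, 192, 260]);


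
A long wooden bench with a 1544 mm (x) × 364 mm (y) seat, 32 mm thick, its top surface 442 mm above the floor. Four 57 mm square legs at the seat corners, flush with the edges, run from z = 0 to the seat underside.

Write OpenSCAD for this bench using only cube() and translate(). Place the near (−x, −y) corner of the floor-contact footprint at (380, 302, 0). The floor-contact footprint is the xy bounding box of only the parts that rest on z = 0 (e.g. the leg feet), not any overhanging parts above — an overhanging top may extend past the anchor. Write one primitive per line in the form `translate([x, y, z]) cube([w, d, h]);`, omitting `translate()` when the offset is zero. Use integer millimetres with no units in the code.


translate([380, 302, 410]) cube([1544, 364, 32]);
translate([380, 302, 0]) cube([57, 57, 410]);
translate([380, 609, 0]) cube([57, 57, 410]);
translate([1867, 302, 0]) cube([57, 57, 410]);
translate([1867, 609, 0]) cube([57, 57, 410]);


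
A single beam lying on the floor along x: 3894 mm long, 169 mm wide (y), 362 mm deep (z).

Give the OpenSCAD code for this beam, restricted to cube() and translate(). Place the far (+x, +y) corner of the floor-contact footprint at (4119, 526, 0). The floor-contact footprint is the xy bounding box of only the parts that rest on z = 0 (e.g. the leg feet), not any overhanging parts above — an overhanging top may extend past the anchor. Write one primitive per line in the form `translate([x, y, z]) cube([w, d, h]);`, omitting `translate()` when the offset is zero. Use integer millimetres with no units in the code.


translate([225, 357, 0]) cube([3894, 169, 362]);


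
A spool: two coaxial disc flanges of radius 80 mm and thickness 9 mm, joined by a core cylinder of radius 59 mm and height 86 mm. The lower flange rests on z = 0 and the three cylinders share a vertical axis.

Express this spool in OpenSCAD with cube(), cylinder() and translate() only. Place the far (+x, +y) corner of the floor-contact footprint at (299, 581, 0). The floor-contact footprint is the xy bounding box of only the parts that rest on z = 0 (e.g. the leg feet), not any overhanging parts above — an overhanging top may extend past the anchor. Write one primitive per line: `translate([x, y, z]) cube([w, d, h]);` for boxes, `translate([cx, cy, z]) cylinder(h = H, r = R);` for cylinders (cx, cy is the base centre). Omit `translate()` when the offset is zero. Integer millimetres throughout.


translate([219, 501, 0]) cylinder(h = 9, r = 80);
translate([219, 501, 9]) cylinder(h = 86, r = 59);
translate([219, 501, 95]) cylinder(h = 9, r = 80);


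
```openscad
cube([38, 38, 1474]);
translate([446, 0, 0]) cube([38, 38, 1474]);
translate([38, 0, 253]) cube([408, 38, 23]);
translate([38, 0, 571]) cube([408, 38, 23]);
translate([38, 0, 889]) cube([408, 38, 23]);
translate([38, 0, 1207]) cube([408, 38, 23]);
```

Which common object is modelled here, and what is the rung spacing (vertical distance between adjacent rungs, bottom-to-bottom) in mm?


A ladder. The rung spacing is 318 mm.

Two tall 38×38 posts with 4 short bars between them — a ladder. Adjacent rungs sit at z = 253 and z = 571, so the spacing is 571 − 253 = 318 mm.


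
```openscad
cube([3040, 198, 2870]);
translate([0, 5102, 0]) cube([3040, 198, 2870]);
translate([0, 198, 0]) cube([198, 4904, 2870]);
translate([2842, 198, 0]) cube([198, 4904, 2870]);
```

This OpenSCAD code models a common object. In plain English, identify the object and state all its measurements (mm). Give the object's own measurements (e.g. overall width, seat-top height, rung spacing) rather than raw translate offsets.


The wall frame of a small rectangular building: four walls, each 2870 mm tall and 198 mm thick, enclosing a footprint 3040 mm (x) by 5300 mm (y) outside-to-outside, with no floor or roof. The front and back walls (the −y and +y sides) span the full width; the two side walls fit between them.
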